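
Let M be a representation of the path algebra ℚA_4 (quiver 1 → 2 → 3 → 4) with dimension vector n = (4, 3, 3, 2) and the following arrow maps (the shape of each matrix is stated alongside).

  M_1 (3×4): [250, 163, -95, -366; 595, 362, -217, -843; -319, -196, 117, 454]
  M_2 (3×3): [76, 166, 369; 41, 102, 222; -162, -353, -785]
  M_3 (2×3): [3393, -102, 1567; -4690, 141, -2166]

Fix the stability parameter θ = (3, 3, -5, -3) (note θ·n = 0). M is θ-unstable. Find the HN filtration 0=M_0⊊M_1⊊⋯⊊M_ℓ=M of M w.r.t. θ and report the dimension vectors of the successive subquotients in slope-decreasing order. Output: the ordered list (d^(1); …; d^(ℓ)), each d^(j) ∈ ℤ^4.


Barcode: M ≅ I[1,1], I[1,3], I[1,4]^2. HN layers by μ_θ (3 steps, strictly decreasing):
  μ^(1)=3; μ^(2)=1/3; μ^(3)=-1/2

((1, 0, 0, 0); (1, 1, 1, 0); (2, 2, 2, 2))


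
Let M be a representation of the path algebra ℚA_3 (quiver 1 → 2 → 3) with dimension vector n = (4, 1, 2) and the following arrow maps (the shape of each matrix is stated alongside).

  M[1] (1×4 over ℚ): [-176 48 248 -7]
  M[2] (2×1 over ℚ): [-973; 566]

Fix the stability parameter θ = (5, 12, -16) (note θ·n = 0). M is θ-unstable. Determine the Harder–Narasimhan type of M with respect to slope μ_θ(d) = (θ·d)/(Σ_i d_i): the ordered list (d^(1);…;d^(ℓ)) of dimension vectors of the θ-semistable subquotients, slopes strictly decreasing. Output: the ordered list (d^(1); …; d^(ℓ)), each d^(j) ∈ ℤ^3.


Barcode: M ≅ I[1,1]^3, I[1,3], I[3,3]. HN layers by μ_θ (3 steps, strictly decreasing):
  μ^(1)=5; μ^(2)=1/3; μ^(3)=-16

((3, 0, 0); (1, 1, 1); (0, 0, 1))


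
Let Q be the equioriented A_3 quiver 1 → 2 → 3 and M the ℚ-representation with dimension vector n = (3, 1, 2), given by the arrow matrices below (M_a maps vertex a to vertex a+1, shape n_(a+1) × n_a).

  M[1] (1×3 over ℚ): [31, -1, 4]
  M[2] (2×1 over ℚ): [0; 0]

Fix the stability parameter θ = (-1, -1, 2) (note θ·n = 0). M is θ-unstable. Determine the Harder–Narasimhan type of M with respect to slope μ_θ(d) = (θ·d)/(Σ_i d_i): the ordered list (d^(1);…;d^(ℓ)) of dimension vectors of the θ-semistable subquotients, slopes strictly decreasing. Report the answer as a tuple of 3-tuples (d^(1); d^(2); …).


Interval decomposition of M: I[1,1]^2, I[1,2], I[3,3]^2.
HN type (ℓ=2): μ^(1)=2; μ^(2)=-1

((0, 0, 2); (3, 1, 0))


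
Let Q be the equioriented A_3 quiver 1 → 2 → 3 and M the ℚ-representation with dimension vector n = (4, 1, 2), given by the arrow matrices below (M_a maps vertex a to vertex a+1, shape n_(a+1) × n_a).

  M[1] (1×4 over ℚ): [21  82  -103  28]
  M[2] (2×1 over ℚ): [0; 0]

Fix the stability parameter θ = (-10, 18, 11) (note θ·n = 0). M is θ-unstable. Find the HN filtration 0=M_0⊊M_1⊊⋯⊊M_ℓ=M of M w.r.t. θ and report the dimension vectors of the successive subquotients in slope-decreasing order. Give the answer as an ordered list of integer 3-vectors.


Via rank(M_{q-1}∘⋯∘M_p): M ≅ I[1,1]^3, I[1,2], I[3,3]^2.
μ_θ-semistable layers: μ^(1)=18; μ^(2)=11; μ^(3)=-10

((0, 1, 0); (0, 0, 2); (4, 0, 0))


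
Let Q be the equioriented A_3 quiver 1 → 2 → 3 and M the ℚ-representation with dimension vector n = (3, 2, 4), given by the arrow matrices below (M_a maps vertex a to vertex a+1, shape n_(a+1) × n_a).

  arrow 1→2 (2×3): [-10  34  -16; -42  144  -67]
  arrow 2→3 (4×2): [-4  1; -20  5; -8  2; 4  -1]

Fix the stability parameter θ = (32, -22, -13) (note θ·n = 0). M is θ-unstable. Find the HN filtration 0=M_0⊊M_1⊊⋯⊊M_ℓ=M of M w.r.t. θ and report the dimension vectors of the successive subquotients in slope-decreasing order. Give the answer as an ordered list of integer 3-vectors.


Barcode: M ≅ I[1,1], I[1,2], I[1,3], I[3,3]^3. HN layers by μ_θ (4 steps, strictly decreasing):
  μ^(1)=32; μ^(2)=5; μ^(3)=-1; μ^(4)=-13

((1, 0, 0); (1, 1, 0); (1, 1, 1); (0, 0, 3))


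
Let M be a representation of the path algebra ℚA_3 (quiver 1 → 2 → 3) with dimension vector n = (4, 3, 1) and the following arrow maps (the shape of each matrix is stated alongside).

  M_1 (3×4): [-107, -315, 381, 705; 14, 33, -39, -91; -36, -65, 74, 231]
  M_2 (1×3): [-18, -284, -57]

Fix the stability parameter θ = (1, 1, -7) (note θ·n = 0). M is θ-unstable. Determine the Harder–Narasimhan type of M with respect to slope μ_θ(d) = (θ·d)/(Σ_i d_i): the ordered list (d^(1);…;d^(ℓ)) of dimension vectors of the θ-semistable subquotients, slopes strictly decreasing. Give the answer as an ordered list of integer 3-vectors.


Barcode: M ≅ I[1,1], I[1,2]^2, I[1,3]. HN layers by μ_θ (2 steps, strictly decreasing):
  μ^(1)=1; μ^(2)=-5/3

((3, 2, 0); (1, 1, 1))


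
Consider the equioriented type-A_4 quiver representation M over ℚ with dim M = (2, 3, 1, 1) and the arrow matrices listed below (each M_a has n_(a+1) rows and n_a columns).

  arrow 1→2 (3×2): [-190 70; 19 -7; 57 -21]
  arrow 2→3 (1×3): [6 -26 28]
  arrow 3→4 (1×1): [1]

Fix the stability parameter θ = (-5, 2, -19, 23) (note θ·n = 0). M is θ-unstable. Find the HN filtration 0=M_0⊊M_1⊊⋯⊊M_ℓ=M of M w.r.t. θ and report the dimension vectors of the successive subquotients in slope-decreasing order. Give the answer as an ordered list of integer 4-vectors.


Via rank(M_{q-1}∘⋯∘M_p): M ≅ I[1,1], I[1,4], I[2,2]^2.
μ_θ-semistable layers: μ^(1)=23; μ^(2)=2; μ^(3)=-5; μ^(4)=-22/3

((0, 0, 0, 1); (0, 2, 0, 0); (1, 0, 0, 0); (1, 1, 1, 0))


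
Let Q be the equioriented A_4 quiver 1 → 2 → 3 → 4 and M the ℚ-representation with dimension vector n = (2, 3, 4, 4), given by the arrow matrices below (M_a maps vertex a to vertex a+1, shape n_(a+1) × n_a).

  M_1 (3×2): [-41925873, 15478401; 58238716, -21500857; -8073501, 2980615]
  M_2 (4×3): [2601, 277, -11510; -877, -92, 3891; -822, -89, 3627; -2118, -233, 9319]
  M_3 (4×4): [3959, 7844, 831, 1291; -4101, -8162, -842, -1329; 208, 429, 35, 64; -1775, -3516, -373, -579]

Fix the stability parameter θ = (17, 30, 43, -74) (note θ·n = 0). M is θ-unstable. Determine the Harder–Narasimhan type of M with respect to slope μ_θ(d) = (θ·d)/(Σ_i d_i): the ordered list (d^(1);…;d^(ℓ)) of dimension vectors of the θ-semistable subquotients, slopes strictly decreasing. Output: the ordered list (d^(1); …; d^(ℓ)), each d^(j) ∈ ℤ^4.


Via rank(M_{q-1}∘⋯∘M_p): M ≅ I[1,4]^2, I[2,4], I[3,3], I[4,4].
μ_θ-semistable layers: μ^(1)=43; μ^(2)=4; μ^(3)=-1/3; μ^(4)=-74

((0, 0, 1, 0); (2, 2, 2, 2); (0, 1, 1, 1); (0, 0, 0, 1))


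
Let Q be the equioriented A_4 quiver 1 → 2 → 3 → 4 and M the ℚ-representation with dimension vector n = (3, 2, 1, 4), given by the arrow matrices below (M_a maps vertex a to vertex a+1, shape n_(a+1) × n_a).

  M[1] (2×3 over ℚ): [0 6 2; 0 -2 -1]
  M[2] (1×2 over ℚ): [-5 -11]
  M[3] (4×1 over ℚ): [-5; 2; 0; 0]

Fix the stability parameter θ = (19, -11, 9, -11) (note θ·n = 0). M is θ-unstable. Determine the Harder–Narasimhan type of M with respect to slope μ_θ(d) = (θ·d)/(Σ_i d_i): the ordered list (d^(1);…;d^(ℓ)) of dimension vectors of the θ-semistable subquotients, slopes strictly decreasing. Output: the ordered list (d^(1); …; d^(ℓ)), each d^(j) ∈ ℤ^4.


Barcode: M ≅ I[1,1], I[1,2], I[1,4], I[4,4]^3. HN layers by μ_θ (4 steps, strictly decreasing):
  μ^(1)=19; μ^(2)=4; μ^(3)=3/2; μ^(4)=-11

((1, 0, 0, 0); (1, 1, 0, 0); (1, 1, 1, 1); (0, 0, 0, 3))


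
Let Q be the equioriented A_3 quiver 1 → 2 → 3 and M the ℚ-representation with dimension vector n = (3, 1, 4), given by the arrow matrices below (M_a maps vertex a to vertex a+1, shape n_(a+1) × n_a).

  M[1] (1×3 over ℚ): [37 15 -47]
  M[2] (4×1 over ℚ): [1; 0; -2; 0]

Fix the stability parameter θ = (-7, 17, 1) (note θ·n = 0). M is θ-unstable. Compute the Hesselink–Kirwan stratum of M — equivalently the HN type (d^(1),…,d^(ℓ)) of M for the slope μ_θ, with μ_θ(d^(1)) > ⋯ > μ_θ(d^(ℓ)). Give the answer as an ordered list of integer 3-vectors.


Via rank(M_{q-1}∘⋯∘M_p): M ≅ I[1,1]^2, I[1,3], I[3,3]^3.
μ_θ-semistable layers: μ^(1)=9; μ^(2)=1; μ^(3)=-7

((0, 1, 1); (0, 0, 3); (3, 0, 0))


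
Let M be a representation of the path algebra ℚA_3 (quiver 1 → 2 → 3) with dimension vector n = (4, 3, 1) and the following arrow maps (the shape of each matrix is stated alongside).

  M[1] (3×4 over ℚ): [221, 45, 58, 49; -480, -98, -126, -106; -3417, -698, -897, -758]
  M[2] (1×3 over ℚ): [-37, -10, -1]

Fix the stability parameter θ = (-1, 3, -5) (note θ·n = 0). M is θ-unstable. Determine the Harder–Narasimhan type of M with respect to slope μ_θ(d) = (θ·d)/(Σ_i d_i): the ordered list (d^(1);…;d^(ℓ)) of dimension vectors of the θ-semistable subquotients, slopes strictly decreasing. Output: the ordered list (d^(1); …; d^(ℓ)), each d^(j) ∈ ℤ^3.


Barcode: M ≅ I[1,1], I[1,2]^2, I[1,3]. HN layers by μ_θ (2 steps, strictly decreasing):
  μ^(1)=3; μ^(2)=-1

((0, 2, 0); (4, 1, 1))


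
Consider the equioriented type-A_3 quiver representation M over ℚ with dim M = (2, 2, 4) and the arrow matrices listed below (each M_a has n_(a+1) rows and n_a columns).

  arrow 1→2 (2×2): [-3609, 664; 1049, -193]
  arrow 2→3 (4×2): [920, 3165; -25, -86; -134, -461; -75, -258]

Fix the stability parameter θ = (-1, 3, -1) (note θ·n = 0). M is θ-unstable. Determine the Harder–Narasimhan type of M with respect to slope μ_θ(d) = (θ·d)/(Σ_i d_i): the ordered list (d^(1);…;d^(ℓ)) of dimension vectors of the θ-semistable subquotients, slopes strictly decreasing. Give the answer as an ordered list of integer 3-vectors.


Via rank(M_{q-1}∘⋯∘M_p): M ≅ I[1,3]^2, I[3,3]^2.
μ_θ-semistable layers: μ^(1)=1; μ^(2)=-1

((0, 2, 2); (2, 0, 2))


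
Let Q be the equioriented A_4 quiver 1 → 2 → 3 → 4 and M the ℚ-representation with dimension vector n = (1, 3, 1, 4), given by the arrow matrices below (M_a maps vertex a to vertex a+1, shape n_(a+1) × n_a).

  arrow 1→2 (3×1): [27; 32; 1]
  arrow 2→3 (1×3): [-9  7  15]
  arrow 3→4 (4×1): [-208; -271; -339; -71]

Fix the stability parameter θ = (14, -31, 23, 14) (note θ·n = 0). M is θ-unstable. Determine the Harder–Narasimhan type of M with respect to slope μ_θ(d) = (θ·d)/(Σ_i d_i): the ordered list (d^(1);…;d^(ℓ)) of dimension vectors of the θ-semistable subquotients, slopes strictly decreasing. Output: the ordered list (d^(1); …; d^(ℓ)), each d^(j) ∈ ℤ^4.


Barcode: M ≅ I[1,4], I[2,2]^2, I[4,4]^3. HN layers by μ_θ (4 steps, strictly decreasing):
  μ^(1)=37/2; μ^(2)=14; μ^(3)=-17/2; μ^(4)=-31

((0, 0, 1, 1); (0, 0, 0, 3); (1, 1, 0, 0); (0, 2, 0, 0))


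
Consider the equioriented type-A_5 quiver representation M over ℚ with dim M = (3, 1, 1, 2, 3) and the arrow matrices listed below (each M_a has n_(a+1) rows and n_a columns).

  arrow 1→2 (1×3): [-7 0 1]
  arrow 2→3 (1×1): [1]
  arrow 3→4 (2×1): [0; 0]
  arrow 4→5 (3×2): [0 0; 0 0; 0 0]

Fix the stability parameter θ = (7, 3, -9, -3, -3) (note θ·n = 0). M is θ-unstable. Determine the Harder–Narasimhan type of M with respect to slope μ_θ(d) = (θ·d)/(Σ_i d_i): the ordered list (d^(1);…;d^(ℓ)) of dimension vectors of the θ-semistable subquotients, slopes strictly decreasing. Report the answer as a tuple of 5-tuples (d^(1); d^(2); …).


Interval decomposition of M: I[1,1]^2, I[1,3], I[4,4]^2, I[5,5]^3.
HN type (ℓ=3): μ^(1)=7; μ^(2)=1/3; μ^(3)=-3

((2, 0, 0, 0, 0); (1, 1, 1, 0, 0); (0, 0, 0, 2, 3))


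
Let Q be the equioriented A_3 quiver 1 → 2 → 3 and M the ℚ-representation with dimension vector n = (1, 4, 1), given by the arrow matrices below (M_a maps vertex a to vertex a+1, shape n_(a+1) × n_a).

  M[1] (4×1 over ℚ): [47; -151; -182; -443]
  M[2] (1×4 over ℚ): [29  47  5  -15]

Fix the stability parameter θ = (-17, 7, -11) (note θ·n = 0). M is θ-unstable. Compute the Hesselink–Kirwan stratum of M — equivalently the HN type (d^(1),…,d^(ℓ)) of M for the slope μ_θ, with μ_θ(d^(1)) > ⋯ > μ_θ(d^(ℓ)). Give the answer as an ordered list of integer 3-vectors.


Barcode: M ≅ I[1,3], I[2,2]^3. HN layers by μ_θ (3 steps, strictly decreasing):
  μ^(1)=7; μ^(2)=-2; μ^(3)=-17

((0, 3, 0); (0, 1, 1); (1, 0, 0))


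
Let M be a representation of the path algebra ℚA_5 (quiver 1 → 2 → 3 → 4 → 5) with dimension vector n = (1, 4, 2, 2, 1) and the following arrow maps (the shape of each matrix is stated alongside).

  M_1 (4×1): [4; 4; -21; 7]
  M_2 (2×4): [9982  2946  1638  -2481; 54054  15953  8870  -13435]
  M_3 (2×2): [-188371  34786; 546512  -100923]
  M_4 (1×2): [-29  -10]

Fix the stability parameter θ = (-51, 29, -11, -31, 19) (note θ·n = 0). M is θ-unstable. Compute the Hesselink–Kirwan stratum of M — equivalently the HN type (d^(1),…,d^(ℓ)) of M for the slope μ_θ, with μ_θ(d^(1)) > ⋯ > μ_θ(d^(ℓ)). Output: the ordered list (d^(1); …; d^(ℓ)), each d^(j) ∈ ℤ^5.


Interval decomposition of M: I[1,5], I[2,2]^2, I[2,4].
HN type (ℓ=4): μ^(1)=29; μ^(2)=19; μ^(3)=-13/3; μ^(4)=-51

((0, 2, 0, 0, 0); (0, 0, 0, 0, 1); (0, 2, 2, 2, 0); (1, 0, 0, 0, 0))


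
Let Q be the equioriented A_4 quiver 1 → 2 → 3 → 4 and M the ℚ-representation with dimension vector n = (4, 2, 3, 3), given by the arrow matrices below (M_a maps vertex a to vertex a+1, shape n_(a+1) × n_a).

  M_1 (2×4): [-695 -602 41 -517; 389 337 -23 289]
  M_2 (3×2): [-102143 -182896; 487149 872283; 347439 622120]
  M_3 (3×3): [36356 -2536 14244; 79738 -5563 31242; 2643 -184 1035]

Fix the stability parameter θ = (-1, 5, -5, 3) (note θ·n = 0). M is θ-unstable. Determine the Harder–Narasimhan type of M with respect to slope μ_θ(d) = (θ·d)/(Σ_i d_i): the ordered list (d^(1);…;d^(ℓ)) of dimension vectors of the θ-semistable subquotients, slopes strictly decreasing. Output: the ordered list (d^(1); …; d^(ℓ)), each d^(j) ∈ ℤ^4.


Via rank(M_{q-1}∘⋯∘M_p): M ≅ I[1,1]^2, I[1,3], I[1,4], I[3,4], I[4,4].
μ_θ-semistable layers: μ^(1)=3; μ^(2)=0; μ^(3)=-1; μ^(4)=-5

((0, 0, 0, 3); (0, 2, 2, 0); (4, 0, 0, 0); (0, 0, 1, 0))


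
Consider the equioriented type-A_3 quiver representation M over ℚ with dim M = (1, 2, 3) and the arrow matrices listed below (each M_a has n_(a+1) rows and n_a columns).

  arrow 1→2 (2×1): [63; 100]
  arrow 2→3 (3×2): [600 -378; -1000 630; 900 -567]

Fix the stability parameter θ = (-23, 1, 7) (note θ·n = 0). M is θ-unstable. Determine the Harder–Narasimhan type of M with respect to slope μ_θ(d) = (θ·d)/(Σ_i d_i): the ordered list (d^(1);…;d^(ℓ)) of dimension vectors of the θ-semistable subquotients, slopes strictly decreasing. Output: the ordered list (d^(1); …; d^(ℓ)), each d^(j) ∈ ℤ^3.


Via rank(M_{q-1}∘⋯∘M_p): M ≅ I[1,2], I[2,3], I[3,3]^2.
μ_θ-semistable layers: μ^(1)=7; μ^(2)=1; μ^(3)=-23

((0, 0, 3); (0, 2, 0); (1, 0, 0))


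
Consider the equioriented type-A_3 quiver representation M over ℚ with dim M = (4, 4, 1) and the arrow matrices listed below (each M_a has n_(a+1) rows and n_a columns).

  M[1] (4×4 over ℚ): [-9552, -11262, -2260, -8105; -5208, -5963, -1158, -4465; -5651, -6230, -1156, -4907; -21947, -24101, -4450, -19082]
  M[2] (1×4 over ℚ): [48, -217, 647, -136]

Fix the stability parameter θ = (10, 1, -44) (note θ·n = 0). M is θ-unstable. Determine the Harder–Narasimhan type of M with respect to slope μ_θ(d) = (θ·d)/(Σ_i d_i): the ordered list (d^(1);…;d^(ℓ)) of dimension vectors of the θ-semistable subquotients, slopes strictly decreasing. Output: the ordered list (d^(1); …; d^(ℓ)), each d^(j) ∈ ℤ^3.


Via rank(M_{q-1}∘⋯∘M_p): M ≅ I[1,1], I[1,2]^2, I[1,3], I[2,2].
μ_θ-semistable layers: μ^(1)=10; μ^(2)=11/2; μ^(3)=1; μ^(4)=-11

((1, 0, 0); (2, 2, 0); (0, 1, 0); (1, 1, 1))


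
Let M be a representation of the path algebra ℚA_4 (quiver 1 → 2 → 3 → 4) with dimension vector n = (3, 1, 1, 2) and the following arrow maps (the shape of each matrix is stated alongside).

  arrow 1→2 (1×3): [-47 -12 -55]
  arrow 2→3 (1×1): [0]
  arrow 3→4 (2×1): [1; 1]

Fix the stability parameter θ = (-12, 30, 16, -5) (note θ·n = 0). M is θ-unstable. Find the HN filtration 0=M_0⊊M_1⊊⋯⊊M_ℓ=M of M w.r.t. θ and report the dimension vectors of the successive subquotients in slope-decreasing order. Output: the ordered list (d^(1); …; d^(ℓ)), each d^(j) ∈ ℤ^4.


Via rank(M_{q-1}∘⋯∘M_p): M ≅ I[1,1]^2, I[1,2], I[3,4], I[4,4].
μ_θ-semistable layers: μ^(1)=30; μ^(2)=11/2; μ^(3)=-5; μ^(4)=-12

((0, 1, 0, 0); (0, 0, 1, 1); (0, 0, 0, 1); (3, 0, 0, 0))


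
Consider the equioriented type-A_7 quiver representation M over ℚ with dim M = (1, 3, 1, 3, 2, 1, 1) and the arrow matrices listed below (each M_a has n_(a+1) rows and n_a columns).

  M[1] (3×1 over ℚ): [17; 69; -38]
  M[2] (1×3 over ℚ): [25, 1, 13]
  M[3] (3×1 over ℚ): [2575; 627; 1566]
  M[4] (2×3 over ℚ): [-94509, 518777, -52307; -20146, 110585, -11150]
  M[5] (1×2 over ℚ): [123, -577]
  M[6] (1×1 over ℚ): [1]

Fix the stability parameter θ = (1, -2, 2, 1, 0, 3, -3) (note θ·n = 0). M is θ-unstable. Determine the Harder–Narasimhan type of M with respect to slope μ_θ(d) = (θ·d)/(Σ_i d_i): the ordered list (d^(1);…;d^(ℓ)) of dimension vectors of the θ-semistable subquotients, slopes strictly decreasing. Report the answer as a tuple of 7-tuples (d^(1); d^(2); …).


Barcode: M ≅ I[1,2], I[2,2], I[2,7], I[4,4], I[4,5]. HN layers by μ_θ (5 steps, strictly decreasing):
  μ^(1)=1; μ^(2)=3/5; μ^(3)=1/2; μ^(4)=-1/2; μ^(5)=-2

((0, 0, 0, 1, 0, 0, 0); (0, 0, 1, 1, 1, 1, 1); (0, 0, 0, 1, 1, 0, 0); (1, 1, 0, 0, 0, 0, 0); (0, 2, 0, 0, 0, 0, 0))


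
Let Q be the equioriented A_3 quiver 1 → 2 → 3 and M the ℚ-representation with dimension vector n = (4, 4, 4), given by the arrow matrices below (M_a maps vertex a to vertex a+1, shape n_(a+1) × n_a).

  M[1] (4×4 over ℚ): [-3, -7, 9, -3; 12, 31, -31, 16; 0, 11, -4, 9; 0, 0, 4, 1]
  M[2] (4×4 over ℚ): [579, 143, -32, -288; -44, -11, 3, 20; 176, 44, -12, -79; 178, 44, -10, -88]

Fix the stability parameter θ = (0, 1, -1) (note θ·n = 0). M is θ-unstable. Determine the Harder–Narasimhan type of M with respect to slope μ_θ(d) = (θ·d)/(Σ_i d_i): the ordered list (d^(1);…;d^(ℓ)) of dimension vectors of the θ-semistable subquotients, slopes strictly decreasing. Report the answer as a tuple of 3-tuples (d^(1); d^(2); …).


Via rank(M_{q-1}∘⋯∘M_p): M ≅ I[1,2], I[1,3]^3, I[3,3].
μ_θ-semistable layers: μ^(1)=1; μ^(2)=0; μ^(3)=-1

((0, 1, 0); (4, 3, 3); (0, 0, 1))


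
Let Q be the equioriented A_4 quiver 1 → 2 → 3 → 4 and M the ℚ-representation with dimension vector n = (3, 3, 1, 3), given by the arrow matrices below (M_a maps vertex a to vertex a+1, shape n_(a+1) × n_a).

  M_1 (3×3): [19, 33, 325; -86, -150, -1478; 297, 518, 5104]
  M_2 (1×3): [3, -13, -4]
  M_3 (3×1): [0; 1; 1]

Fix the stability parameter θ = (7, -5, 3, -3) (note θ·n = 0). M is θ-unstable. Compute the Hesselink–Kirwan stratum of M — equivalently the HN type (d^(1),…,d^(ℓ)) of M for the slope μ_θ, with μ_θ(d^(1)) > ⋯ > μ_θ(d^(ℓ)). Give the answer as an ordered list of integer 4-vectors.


Via rank(M_{q-1}∘⋯∘M_p): M ≅ I[1,1], I[1,2], I[1,4], I[2,2], I[4,4]^2.
μ_θ-semistable layers: μ^(1)=7; μ^(2)=1; μ^(3)=1/2; μ^(4)=-3; μ^(5)=-5

((1, 0, 0, 0); (1, 1, 0, 0); (1, 1, 1, 1); (0, 0, 0, 2); (0, 1, 0, 0))


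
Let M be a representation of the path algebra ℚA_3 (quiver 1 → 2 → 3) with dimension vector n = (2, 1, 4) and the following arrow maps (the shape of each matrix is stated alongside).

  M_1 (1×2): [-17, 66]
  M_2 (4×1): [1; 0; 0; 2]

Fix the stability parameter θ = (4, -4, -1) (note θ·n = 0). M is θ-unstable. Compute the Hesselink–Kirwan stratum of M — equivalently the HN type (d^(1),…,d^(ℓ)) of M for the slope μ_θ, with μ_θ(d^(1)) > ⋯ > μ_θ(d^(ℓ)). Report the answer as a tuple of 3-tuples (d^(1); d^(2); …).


Barcode: M ≅ I[1,1], I[1,3], I[3,3]^3. HN layers by μ_θ (3 steps, strictly decreasing):
  μ^(1)=4; μ^(2)=-1/3; μ^(3)=-1

((1, 0, 0); (1, 1, 1); (0, 0, 3))


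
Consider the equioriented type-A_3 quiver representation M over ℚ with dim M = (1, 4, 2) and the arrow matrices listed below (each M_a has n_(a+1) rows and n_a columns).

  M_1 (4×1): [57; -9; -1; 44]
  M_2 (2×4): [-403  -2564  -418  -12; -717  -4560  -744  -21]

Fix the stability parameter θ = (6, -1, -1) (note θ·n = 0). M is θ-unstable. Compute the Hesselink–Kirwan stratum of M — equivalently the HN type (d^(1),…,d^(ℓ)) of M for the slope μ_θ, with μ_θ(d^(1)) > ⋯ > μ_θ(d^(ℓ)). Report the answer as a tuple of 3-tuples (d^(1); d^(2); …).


Via rank(M_{q-1}∘⋯∘M_p): M ≅ I[1,3], I[2,2]^2, I[2,3].
μ_θ-semistable layers: μ^(1)=4/3; μ^(2)=-1

((1, 1, 1); (0, 3, 1))


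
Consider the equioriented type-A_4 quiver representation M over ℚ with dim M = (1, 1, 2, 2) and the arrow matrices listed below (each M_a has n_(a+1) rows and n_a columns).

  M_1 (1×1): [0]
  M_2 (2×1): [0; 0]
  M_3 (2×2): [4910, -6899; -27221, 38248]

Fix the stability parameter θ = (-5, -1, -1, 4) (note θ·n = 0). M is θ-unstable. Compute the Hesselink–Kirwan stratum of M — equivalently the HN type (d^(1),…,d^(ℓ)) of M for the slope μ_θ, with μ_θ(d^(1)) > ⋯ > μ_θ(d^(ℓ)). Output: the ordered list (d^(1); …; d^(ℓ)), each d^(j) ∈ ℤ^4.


Via rank(M_{q-1}∘⋯∘M_p): M ≅ I[1,1], I[2,2], I[3,4]^2.
μ_θ-semistable layers: μ^(1)=4; μ^(2)=-1; μ^(3)=-5

((0, 0, 0, 2); (0, 1, 2, 0); (1, 0, 0, 0))


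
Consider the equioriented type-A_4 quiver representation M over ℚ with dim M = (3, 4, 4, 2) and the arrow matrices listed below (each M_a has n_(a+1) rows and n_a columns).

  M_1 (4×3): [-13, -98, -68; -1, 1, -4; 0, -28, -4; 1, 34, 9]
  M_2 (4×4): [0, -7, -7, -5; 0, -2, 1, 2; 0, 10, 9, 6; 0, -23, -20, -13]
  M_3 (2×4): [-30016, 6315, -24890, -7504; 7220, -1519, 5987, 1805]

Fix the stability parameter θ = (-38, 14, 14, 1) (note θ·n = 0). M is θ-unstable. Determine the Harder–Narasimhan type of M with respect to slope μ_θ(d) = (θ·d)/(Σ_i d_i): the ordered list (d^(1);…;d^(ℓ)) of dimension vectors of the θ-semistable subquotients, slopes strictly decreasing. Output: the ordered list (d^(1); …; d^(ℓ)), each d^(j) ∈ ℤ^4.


Barcode: M ≅ I[1,2]^2, I[1,4], I[2,4], I[3,3]^2. HN layers by μ_θ (3 steps, strictly decreasing):
  μ^(1)=14; μ^(2)=29/3; μ^(3)=-38

((0, 2, 2, 0); (0, 2, 2, 2); (3, 0, 0, 0))


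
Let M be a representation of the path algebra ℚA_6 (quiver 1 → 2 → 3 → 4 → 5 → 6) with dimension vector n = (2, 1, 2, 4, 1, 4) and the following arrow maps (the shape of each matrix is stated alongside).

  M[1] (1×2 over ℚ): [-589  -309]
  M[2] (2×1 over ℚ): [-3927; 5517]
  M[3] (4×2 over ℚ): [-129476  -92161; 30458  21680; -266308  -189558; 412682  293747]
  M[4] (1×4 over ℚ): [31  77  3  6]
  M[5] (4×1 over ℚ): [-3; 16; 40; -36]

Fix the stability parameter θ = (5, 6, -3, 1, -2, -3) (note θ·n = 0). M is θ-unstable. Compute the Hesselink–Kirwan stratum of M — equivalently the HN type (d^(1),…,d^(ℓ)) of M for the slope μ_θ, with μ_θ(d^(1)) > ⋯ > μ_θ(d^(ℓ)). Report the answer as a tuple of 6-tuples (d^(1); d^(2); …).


Interval decomposition of M: I[1,1], I[1,6], I[3,4], I[4,4]^2, I[6,6]^3.
HN type (ℓ=4): μ^(1)=5; μ^(2)=1; μ^(3)=2/3; μ^(4)=-3

((1, 0, 0, 0, 0, 0); (0, 0, 0, 3, 0, 0); (1, 1, 1, 1, 1, 1); (0, 0, 1, 0, 0, 3))


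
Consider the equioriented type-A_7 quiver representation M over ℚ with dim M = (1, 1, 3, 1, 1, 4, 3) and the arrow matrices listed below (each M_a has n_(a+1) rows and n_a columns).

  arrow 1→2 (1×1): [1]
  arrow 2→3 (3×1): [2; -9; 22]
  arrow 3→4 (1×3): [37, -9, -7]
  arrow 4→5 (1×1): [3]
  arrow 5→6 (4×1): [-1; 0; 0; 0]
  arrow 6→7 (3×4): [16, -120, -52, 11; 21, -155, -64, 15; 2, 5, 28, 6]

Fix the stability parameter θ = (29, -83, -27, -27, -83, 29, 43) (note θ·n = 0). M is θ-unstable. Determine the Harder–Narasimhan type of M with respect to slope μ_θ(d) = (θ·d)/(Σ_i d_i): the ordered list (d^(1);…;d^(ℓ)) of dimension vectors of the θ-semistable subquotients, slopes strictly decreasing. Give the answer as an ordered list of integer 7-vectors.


Via rank(M_{q-1}∘⋯∘M_p): M ≅ I[1,7], I[3,3]^2, I[6,6], I[6,7]^2.
μ_θ-semistable layers: μ^(1)=43; μ^(2)=29; μ^(3)=-27; μ^(4)=-191/5

((0, 0, 0, 0, 0, 0, 3); (0, 0, 0, 0, 0, 4, 0); (0, 0, 2, 0, 0, 0, 0); (1, 1, 1, 1, 1, 0, 0))


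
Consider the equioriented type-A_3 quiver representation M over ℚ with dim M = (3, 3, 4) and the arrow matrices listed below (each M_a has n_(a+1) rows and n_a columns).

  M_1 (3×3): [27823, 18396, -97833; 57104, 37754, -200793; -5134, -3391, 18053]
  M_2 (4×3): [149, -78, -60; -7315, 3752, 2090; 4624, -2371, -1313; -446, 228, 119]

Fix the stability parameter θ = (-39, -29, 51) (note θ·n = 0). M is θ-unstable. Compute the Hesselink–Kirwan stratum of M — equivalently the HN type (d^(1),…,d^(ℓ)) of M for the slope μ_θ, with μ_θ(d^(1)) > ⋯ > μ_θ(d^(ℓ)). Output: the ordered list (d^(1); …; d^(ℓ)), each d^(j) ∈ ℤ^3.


Interval decomposition of M: I[1,3]^3, I[3,3].
HN type (ℓ=3): μ^(1)=51; μ^(2)=-29; μ^(3)=-39

((0, 0, 4); (0, 3, 0); (3, 0, 0))


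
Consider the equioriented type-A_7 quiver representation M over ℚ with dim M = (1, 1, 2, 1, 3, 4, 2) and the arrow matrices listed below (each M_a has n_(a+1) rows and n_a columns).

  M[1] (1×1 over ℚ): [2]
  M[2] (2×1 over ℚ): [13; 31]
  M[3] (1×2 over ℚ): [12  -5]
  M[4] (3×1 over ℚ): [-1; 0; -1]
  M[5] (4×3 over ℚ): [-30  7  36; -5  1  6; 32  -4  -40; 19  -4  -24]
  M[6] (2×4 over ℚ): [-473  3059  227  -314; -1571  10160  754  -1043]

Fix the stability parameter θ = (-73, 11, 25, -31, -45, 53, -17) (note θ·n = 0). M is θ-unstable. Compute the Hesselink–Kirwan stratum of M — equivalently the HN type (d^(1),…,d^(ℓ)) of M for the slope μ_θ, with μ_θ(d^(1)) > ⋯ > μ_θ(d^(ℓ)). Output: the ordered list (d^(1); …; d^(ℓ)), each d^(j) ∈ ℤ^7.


Via rank(M_{q-1}∘⋯∘M_p): M ≅ I[1,7], I[3,3], I[5,6], I[5,7], I[6,6].
μ_θ-semistable layers: μ^(1)=53; μ^(2)=25; μ^(3)=18; μ^(4)=-10; μ^(5)=-45; μ^(6)=-73

((0, 0, 0, 0, 0, 2, 0); (0, 0, 1, 0, 0, 0, 0); (0, 0, 0, 0, 0, 2, 2); (0, 1, 1, 1, 1, 0, 0); (0, 0, 0, 0, 2, 0, 0); (1, 0, 0, 0, 0, 0, 0))


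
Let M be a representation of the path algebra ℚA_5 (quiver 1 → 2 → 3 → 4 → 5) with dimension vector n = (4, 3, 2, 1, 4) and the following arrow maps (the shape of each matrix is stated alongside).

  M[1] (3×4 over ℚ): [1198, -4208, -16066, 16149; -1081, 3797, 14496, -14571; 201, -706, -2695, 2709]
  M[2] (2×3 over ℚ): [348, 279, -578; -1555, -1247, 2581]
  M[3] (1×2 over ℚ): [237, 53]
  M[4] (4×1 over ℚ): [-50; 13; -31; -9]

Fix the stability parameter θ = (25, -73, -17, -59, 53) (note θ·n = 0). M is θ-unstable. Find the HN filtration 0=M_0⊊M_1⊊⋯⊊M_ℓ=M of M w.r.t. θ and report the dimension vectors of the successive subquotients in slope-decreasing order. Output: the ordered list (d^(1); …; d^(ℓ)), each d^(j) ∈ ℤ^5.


Via rank(M_{q-1}∘⋯∘M_p): M ≅ I[1,1], I[1,2], I[1,3], I[1,5], I[5,5]^3.
μ_θ-semistable layers: μ^(1)=53; μ^(2)=25; μ^(3)=-17; μ^(4)=-24; μ^(5)=-31

((0, 0, 0, 0, 4); (1, 0, 0, 0, 0); (0, 0, 1, 0, 0); (2, 2, 0, 0, 0); (1, 1, 1, 1, 0))


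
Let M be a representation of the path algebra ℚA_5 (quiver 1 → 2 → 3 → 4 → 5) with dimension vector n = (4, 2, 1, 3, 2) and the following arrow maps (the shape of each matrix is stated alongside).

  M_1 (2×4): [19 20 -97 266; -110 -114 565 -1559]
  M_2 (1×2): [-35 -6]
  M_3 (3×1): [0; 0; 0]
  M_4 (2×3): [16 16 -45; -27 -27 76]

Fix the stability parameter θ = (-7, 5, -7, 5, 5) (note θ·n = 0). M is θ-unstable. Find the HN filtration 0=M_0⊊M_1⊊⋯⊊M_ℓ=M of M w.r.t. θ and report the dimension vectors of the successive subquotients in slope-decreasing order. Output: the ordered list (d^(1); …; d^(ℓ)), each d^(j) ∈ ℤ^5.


Interval decomposition of M: I[1,1]^2, I[1,2], I[1,3], I[4,4], I[4,5]^2.
HN type (ℓ=3): μ^(1)=5; μ^(2)=-1; μ^(3)=-7

((0, 1, 0, 3, 2); (0, 1, 1, 0, 0); (4, 0, 0, 0, 0))


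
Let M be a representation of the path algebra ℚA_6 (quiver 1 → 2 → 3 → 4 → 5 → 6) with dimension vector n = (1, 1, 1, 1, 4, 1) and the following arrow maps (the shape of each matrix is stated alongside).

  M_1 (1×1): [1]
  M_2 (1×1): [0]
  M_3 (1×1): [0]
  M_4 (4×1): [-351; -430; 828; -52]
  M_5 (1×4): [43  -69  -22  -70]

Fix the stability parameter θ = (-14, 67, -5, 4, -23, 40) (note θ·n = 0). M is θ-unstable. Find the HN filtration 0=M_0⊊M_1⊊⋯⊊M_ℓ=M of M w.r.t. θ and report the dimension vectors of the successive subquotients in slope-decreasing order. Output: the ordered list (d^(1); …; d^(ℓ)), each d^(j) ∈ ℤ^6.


Via rank(M_{q-1}∘⋯∘M_p): M ≅ I[1,2], I[3,3], I[4,6], I[5,5]^3.
μ_θ-semistable layers: μ^(1)=67; μ^(2)=40; μ^(3)=-5; μ^(4)=-19/2; μ^(5)=-14; μ^(6)=-23

((0, 1, 0, 0, 0, 0); (0, 0, 0, 0, 0, 1); (0, 0, 1, 0, 0, 0); (0, 0, 0, 1, 1, 0); (1, 0, 0, 0, 0, 0); (0, 0, 0, 0, 3, 0))


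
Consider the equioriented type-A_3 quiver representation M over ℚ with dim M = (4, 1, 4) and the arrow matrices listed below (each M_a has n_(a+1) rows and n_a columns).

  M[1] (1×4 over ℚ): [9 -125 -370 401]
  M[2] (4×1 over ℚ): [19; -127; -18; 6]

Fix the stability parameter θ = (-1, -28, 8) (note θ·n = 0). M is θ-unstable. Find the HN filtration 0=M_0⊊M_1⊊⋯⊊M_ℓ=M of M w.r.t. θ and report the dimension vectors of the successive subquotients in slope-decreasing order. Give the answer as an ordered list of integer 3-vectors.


Via rank(M_{q-1}∘⋯∘M_p): M ≅ I[1,1]^3, I[1,3], I[3,3]^3.
μ_θ-semistable layers: μ^(1)=8; μ^(2)=-1; μ^(3)=-29/2

((0, 0, 4); (3, 0, 0); (1, 1, 0))


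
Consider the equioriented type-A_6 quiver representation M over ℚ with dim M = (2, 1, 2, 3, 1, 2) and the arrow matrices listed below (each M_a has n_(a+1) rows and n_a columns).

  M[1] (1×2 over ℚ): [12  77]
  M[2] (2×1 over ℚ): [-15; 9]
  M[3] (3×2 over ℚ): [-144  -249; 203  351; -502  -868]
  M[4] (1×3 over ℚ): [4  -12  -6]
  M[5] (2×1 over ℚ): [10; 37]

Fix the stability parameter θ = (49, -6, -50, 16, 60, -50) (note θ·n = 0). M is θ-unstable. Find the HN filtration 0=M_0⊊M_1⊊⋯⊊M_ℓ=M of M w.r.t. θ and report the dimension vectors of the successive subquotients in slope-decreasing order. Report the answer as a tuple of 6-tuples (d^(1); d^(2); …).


Interval decomposition of M: I[1,1], I[1,4], I[3,4], I[4,6], I[6,6].
HN type (ℓ=5): μ^(1)=49; μ^(2)=16; μ^(3)=26/3; μ^(4)=-7/3; μ^(5)=-50

((1, 0, 0, 0, 0, 0); (0, 0, 0, 2, 0, 0); (0, 0, 0, 1, 1, 1); (1, 1, 1, 0, 0, 0); (0, 0, 1, 0, 0, 1))


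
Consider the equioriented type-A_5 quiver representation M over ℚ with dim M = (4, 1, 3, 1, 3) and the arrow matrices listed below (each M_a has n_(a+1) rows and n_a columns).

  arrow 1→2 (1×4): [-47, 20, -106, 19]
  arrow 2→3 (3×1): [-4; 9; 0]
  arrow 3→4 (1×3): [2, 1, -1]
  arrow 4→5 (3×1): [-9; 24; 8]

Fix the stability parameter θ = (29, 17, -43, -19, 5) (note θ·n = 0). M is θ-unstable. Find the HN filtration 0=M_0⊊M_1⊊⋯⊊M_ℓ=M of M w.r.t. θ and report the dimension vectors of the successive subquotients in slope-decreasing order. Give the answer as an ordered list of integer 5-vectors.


Barcode: M ≅ I[1,1]^3, I[1,5], I[3,3]^2, I[5,5]^2. HN layers by μ_θ (4 steps, strictly decreasing):
  μ^(1)=29; μ^(2)=5; μ^(3)=-4; μ^(4)=-43

((3, 0, 0, 0, 0); (0, 0, 0, 0, 3); (1, 1, 1, 1, 0); (0, 0, 2, 0, 0))


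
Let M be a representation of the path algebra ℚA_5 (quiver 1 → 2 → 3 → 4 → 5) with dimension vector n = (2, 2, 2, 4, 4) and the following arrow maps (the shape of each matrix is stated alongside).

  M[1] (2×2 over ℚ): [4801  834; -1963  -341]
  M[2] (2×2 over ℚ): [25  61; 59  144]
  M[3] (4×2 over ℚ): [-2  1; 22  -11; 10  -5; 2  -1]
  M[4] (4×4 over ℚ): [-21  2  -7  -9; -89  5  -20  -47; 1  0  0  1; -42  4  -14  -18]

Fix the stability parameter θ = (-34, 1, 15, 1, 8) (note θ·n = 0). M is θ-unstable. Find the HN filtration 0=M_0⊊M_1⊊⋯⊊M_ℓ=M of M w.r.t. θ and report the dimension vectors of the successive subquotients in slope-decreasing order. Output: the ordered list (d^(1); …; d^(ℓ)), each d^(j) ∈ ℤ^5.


Interval decomposition of M: I[1,3], I[1,5], I[4,4], I[4,5]^2, I[5,5].
HN type (ℓ=4): μ^(1)=15; μ^(2)=8; μ^(3)=1; μ^(4)=-34

((0, 0, 1, 0, 0); (0, 0, 1, 1, 4); (0, 2, 0, 3, 0); (2, 0, 0, 0, 0))


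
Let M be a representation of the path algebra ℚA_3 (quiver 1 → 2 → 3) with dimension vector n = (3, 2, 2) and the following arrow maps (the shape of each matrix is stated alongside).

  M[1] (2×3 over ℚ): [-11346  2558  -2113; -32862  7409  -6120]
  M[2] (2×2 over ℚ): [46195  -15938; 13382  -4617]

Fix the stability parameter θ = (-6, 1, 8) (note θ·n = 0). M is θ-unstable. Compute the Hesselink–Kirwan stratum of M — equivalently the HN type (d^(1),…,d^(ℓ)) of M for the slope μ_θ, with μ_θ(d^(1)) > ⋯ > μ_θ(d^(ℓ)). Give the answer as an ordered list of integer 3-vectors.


Barcode: M ≅ I[1,1], I[1,3]^2. HN layers by μ_θ (3 steps, strictly decreasing):
  μ^(1)=8; μ^(2)=1; μ^(3)=-6

((0, 0, 2); (0, 2, 0); (3, 0, 0))


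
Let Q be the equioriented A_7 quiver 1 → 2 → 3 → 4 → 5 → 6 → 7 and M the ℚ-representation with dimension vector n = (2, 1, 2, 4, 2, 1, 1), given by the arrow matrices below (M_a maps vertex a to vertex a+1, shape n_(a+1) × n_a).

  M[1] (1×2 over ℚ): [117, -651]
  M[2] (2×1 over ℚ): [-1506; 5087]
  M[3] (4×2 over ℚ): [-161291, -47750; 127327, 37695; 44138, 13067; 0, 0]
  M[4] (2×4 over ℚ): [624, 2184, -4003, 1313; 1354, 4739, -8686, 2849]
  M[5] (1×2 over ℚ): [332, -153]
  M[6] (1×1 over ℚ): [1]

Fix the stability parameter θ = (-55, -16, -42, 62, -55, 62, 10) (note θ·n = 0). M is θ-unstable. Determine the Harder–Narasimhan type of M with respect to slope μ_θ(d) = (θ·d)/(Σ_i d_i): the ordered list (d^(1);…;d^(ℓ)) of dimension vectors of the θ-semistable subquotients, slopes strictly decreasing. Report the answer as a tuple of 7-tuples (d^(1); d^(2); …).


Interval decomposition of M: I[1,1], I[1,7], I[3,5], I[4,4]^2.
HN type (ℓ=6): μ^(1)=62; μ^(2)=36; μ^(3)=7/2; μ^(4)=-29; μ^(5)=-42; μ^(6)=-55

((0, 0, 0, 2, 0, 0, 0); (0, 0, 0, 0, 0, 1, 1); (0, 0, 0, 2, 2, 0, 0); (0, 1, 1, 0, 0, 0, 0); (0, 0, 1, 0, 0, 0, 0); (2, 0, 0, 0, 0, 0, 0))


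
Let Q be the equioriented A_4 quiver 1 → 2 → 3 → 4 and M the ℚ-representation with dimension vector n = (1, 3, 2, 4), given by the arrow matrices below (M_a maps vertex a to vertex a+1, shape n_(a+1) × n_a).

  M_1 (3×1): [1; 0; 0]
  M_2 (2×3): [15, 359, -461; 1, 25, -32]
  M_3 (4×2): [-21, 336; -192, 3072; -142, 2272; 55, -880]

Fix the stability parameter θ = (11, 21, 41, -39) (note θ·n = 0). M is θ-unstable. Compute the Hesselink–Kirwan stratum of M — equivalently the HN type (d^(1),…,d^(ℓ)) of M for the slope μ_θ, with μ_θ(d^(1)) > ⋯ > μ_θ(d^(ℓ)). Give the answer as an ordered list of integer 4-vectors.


Interval decomposition of M: I[1,4], I[2,2], I[2,3], I[4,4]^3.
HN type (ℓ=4): μ^(1)=41; μ^(2)=21; μ^(3)=17/2; μ^(4)=-39

((0, 0, 1, 0); (0, 2, 0, 0); (1, 1, 1, 1); (0, 0, 0, 3))


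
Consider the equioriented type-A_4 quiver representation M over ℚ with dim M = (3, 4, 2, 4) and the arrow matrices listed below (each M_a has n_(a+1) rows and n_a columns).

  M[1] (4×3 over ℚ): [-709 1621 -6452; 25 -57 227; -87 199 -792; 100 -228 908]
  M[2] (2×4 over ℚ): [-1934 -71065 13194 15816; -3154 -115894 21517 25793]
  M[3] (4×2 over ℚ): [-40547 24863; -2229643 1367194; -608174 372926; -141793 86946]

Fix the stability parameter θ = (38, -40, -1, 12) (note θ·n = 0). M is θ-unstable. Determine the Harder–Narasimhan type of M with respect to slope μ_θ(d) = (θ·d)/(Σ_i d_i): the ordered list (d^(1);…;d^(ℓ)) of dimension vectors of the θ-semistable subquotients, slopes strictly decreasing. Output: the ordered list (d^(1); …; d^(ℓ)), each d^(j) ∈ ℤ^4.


Interval decomposition of M: I[1,1], I[1,4]^2, I[2,2]^2, I[4,4]^2.
HN type (ℓ=4): μ^(1)=38; μ^(2)=12; μ^(3)=-1; μ^(4)=-40

((1, 0, 0, 0); (0, 0, 0, 4); (2, 2, 2, 0); (0, 2, 0, 0))


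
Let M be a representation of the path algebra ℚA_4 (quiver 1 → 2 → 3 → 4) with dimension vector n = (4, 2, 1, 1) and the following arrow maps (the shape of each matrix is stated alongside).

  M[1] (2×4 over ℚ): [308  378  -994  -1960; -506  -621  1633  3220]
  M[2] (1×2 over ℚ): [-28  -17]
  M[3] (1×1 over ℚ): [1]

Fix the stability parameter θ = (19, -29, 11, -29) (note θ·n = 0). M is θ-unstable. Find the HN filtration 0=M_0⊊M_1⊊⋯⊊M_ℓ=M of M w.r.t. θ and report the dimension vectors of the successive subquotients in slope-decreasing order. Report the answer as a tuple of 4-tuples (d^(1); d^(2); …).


Via rank(M_{q-1}∘⋯∘M_p): M ≅ I[1,1]^3, I[1,4], I[2,2].
μ_θ-semistable layers: μ^(1)=19; μ^(2)=-7; μ^(3)=-29

((3, 0, 0, 0); (1, 1, 1, 1); (0, 1, 0, 0))


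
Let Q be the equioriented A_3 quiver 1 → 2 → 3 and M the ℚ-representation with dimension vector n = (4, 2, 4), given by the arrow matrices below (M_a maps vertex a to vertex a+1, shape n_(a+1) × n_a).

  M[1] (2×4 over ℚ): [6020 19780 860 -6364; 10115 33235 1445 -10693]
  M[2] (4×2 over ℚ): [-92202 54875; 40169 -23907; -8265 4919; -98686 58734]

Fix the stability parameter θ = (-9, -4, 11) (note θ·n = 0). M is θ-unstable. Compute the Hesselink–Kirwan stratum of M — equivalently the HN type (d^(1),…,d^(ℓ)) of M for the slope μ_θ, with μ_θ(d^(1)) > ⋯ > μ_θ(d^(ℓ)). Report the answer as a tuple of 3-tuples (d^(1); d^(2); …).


Interval decomposition of M: I[1,1]^3, I[1,3], I[2,3], I[3,3]^2.
HN type (ℓ=3): μ^(1)=11; μ^(2)=-4; μ^(3)=-9

((0, 0, 4); (0, 2, 0); (4, 0, 0))


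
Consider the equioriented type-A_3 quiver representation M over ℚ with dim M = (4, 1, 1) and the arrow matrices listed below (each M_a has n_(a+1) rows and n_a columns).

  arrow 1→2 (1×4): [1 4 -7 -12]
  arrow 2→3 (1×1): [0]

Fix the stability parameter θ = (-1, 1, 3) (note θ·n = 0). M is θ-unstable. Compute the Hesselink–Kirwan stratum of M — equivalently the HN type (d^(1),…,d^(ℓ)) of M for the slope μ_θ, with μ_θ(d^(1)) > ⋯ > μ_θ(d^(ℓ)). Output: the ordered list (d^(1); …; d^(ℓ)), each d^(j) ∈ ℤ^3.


Barcode: M ≅ I[1,1]^3, I[1,2], I[3,3]. HN layers by μ_θ (3 steps, strictly decreasing):
  μ^(1)=3; μ^(2)=1; μ^(3)=-1

((0, 0, 1); (0, 1, 0); (4, 0, 0))


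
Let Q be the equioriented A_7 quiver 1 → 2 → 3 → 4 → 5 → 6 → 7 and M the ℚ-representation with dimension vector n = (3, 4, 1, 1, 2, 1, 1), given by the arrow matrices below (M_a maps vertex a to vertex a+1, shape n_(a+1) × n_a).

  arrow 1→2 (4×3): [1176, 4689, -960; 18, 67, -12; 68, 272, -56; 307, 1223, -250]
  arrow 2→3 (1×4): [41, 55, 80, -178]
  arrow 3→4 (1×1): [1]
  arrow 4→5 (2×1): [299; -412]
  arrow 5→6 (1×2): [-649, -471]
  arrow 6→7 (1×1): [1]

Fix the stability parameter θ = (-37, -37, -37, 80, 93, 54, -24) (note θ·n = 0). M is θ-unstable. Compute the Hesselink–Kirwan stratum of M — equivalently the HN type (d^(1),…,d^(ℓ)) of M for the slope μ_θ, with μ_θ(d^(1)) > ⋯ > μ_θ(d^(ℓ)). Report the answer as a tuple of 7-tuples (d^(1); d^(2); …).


Barcode: M ≅ I[1,1], I[1,2]^2, I[2,2], I[2,7], I[5,5]. HN layers by μ_θ (3 steps, strictly decreasing):
  μ^(1)=93; μ^(2)=203/4; μ^(3)=-37

((0, 0, 0, 0, 1, 0, 0); (0, 0, 0, 1, 1, 1, 1); (3, 4, 1, 0, 0, 0, 0))


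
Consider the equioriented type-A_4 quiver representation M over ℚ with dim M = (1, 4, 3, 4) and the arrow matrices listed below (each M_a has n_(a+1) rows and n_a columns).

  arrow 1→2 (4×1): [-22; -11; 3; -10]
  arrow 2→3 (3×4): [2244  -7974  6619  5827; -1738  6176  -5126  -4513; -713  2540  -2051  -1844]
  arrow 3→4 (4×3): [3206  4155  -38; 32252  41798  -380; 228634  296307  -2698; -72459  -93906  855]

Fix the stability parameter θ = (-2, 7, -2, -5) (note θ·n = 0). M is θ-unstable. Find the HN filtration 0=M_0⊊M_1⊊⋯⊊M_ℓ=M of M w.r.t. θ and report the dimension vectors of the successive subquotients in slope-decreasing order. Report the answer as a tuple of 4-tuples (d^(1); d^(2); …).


Interval decomposition of M: I[1,4], I[2,2], I[2,3], I[2,4], I[4,4]^2.
HN type (ℓ=5): μ^(1)=7; μ^(2)=5/2; μ^(3)=0; μ^(4)=-2; μ^(5)=-5

((0, 1, 0, 0); (0, 1, 1, 0); (0, 2, 2, 2); (1, 0, 0, 0); (0, 0, 0, 2))
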